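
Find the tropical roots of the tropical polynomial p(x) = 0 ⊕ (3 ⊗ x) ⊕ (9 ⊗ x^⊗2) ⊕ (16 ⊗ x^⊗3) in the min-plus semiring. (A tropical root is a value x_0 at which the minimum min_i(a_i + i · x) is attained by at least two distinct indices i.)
Roots: {-7, -6, -3}

Each tropical root is a break point of the lower envelope of the lines y = a_i + i · x (there are 4 lines, with slopes 0, 1, ..., 3). Only the lines that attain the minimum somewhere contribute to roots; other lines are dominated. Here the surviving (envelope) indices are i = 3, i = 2, i = 1, i = 0.
Intersections between consecutive envelope lines give the roots: for adjacent envelope indices i < j the intersection is x = (a_i − a_j) / (j − i). Reading off the sorted break points: {-7, -6, -3}.
Verification: at each break x_0, at least two indices attain the minimum of min_i(a_i + i · x_0).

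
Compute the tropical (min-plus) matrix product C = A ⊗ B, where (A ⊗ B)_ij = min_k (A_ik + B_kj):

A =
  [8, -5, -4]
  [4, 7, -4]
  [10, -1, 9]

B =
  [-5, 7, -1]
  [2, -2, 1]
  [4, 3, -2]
A ⊗ B =
  [-3, -7, -6]
  [-1, -1, -6]
  [1, -3, 0]

Apply the min-plus product entry-by-entry:
  C[0][0] = min over k of (A[0][0] + B[0][0] = 8 + -5 = 3, A[0][1] + B[1][0] = -5 + 2 = -3, A[0][2] + B[2][0] = -4 + 4 = 0) = -3 (attained at k = 1)
  C[0][1] = min over k of (A[0][0] + B[0][1] = 8 + 7 = 15, A[0][1] + B[1][1] = -5 + -2 = -7, A[0][2] + B[2][1] = -4 + 3 = -1) = -7 (attained at k = 1)
  C[0][2] = min over k of (A[0][0] + B[0][2] = 8 + -1 = 7, A[0][1] + B[1][2] = -5 + 1 = -4, A[0][2] + B[2][2] = -4 + -2 = -6) = -6 (attained at k = 2)
  C[1][0] = min over k of (A[1][0] + B[0][0] = 4 + -5 = -1, A[1][1] + B[1][0] = 7 + 2 = 9, A[1][2] + B[2][0] = -4 + 4 = 0) = -1 (attained at k = 0)
  C[1][1] = min over k of (A[1][0] + B[0][1] = 4 + 7 = 11, A[1][1] + B[1][1] = 7 + -2 = 5, A[1][2] + B[2][1] = -4 + 3 = -1) = -1 (attained at k = 2)
  C[1][2] = min over k of (A[1][0] + B[0][2] = 4 + -1 = 3, A[1][1] + B[1][2] = 7 + 1 = 8, A[1][2] + B[2][2] = -4 + -2 = -6) = -6 (attained at k = 2)
  C[2][0] = min over k of (A[2][0] + B[0][0] = 10 + -5 = 5, A[2][1] + B[1][0] = -1 + 2 = 1, A[2][2] + B[2][0] = 9 + 4 = 13) = 1 (attained at k = 1)
  C[2][1] = min over k of (A[2][0] + B[0][1] = 10 + 7 = 17, A[2][1] + B[1][1] = -1 + -2 = -3, A[2][2] + B[2][1] = 9 + 3 = 12) = -3 (attained at k = 1)
  C[2][2] = min over k of (A[2][0] + B[0][2] = 10 + -1 = 9, A[2][1] + B[1][2] = -1 + 1 = 0, A[2][2] + B[2][2] = 9 + -2 = 7) = 0 (attained at k = 1)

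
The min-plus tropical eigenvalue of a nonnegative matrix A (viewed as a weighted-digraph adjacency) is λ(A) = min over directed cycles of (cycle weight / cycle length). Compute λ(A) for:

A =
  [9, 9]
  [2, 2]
λ(A) = 2

Enumerate directed cycles and compute their means (weight / length). Sample:
  cycle 0 → 0: weight = 9, length = 1, mean = 9/1 ≈ 9.000
  cycle 1 → 1: weight = 2, length = 1, mean = 2/1 ≈ 2.000
  cycle 0 → 1 → 0: weight = 11, length = 2, mean = 11/2 ≈ 5.500
  cycle 1 → 0 → 1: weight = 11, length = 2, mean = 11/2 ≈ 5.500
Minimum mean = 2.000, attained e.g. along the cycle 1 → 1 with weight 2 and length 1. So λ(A) = 2/1 = 2.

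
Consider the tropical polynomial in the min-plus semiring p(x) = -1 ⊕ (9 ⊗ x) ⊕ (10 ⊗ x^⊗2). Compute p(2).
p(2) = -1

A tropical monomial a ⊗ x^⊗i evaluates to a + i · x. Evaluating each term at x = 2:
  Term 0 contributes -1 + 0 · 2 = -1
  Term 1 contributes 9 + 1 · 2 = 11
  Term 2 contributes 10 + 2 · 2 = 14
p(2) = ⊕ of these = min[-1, 11, 14] = -1.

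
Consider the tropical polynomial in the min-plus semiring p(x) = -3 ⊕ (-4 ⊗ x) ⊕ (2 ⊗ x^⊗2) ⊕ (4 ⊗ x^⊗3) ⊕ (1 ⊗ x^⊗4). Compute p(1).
p(1) = -3

A tropical monomial a ⊗ x^⊗i evaluates to a + i · x. Evaluating each term at x = 1:
  Term 0 contributes -3 + 0 · 1 = -3
  Term 1 contributes -4 + 1 · 1 = -3
  Term 2 contributes 2 + 2 · 1 = 4
  Term 3 contributes 4 + 3 · 1 = 7
  Term 4 contributes 1 + 4 · 1 = 5
p(1) = ⊕ of these = min[-3, -3, 4, 7, 5] = -3.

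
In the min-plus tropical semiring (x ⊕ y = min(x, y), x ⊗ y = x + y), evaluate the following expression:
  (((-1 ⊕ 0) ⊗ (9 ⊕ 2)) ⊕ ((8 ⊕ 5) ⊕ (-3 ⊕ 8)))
(((-1 ⊕ 0) ⊗ (9 ⊕ 2)) ⊕ ((8 ⊕ 5) ⊕ (-3 ⊕ 8))) = -3

Expand innermost to outermost. Recall ⊕ takes the minimum of its arguments and ⊗ takes their sum. Working out the expression (((-1 ⊕ 0) ⊗ (9 ⊕ 2)) ⊕ ((8 ⊕ 5) ⊕ (-3 ⊕ 8))) gives -3.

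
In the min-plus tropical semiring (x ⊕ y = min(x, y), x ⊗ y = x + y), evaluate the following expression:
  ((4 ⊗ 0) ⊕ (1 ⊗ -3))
((4 ⊗ 0) ⊕ (1 ⊗ -3)) = -2

Expand innermost to outermost. Recall ⊕ takes the minimum of its arguments and ⊗ takes their sum. Working out the expression ((4 ⊗ 0) ⊕ (1 ⊗ -3)) gives -2.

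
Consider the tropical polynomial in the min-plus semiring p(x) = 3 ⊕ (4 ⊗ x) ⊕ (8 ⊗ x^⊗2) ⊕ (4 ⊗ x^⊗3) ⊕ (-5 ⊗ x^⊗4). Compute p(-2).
p(-2) = -13

A tropical monomial a ⊗ x^⊗i evaluates to a + i · x. Evaluating each term at x = -2:
  Term 0 contributes 3 + 0 · -2 = 3
  Term 1 contributes 4 + 1 · -2 = 2
  Term 2 contributes 8 + 2 · -2 = 4
  Term 3 contributes 4 + 3 · -2 = -2
  Term 4 contributes -5 + 4 · -2 = -13
p(-2) = ⊕ of these = min[3, 2, 4, -2, -13] = -13.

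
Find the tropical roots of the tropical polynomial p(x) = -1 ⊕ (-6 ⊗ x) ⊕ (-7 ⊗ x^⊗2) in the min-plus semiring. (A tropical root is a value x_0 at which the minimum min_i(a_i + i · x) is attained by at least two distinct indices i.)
Roots: {1, 5}

Each tropical root is a break point of the lower envelope of the lines y = a_i + i · x (there are 3 lines, with slopes 0, 1, ..., 2). Only the lines that attain the minimum somewhere contribute to roots; other lines are dominated. Here the surviving (envelope) indices are i = 2, i = 1, i = 0.
Intersections between consecutive envelope lines give the roots: for adjacent envelope indices i < j the intersection is x = (a_i − a_j) / (j − i). Reading off the sorted break points: {1, 5}.
Verification: at each break x_0, at least two indices attain the minimum of min_i(a_i + i · x_0).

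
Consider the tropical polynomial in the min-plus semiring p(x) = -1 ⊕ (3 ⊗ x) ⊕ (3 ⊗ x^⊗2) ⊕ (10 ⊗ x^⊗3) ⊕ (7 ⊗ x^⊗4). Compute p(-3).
p(-3) = -5

A tropical monomial a ⊗ x^⊗i evaluates to a + i · x. Evaluating each term at x = -3:
  Term 0 contributes -1 + 0 · -3 = -1
  Term 1 contributes 3 + 1 · -3 = 0
  Term 2 contributes 3 + 2 · -3 = -3
  Term 3 contributes 10 + 3 · -3 = 1
  Term 4 contributes 7 + 4 · -3 = -5
p(-3) = ⊕ of these = min[-1, 0, -3, 1, -5] = -5.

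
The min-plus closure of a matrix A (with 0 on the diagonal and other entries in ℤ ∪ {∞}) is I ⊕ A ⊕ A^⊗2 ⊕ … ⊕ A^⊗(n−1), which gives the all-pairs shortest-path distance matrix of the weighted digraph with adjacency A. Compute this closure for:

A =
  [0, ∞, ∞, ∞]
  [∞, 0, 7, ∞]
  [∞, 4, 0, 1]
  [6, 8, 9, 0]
Closure =
  [0, ∞, ∞, ∞]
  [14, 0, 7, 8]
  [7, 4, 0, 1]
  [6, 8, 9, 0]

This is the Floyd-Warshall all-pairs shortest-path computation. For each intermediate vertex k = 0, 1, …, 3, update dist[i][j] ← min(dist[i][j], dist[i][k] + dist[k][j]). The final matrix gives, for each (i, j), the minimum total weight of any directed path from i to j (possibly empty when i = j).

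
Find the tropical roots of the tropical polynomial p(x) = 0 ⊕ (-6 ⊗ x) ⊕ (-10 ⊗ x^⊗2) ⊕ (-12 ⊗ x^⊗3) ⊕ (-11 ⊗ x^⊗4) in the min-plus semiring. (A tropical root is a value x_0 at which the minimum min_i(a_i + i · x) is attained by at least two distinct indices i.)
Roots: {-1, 2, 4, 6}

Each tropical root is a break point of the lower envelope of the lines y = a_i + i · x (there are 5 lines, with slopes 0, 1, ..., 4). Only the lines that attain the minimum somewhere contribute to roots; other lines are dominated. Here the surviving (envelope) indices are i = 4, i = 3, i = 2, i = 1, i = 0.
Intersections between consecutive envelope lines give the roots: for adjacent envelope indices i < j the intersection is x = (a_i − a_j) / (j − i). Reading off the sorted break points: {-1, 2, 4, 6}.
Verification: at each break x_0, at least two indices attain the minimum of min_i(a_i + i · x_0).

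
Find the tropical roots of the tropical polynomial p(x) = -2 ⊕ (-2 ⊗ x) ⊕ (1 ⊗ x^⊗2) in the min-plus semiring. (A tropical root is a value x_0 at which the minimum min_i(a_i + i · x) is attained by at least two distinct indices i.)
Roots: {-3, 0}

Each tropical root is a break point of the lower envelope of the lines y = a_i + i · x (there are 3 lines, with slopes 0, 1, ..., 2). Only the lines that attain the minimum somewhere contribute to roots; other lines are dominated. Here the surviving (envelope) indices are i = 2, i = 1, i = 0.
Intersections between consecutive envelope lines give the roots: for adjacent envelope indices i < j the intersection is x = (a_i − a_j) / (j − i). Reading off the sorted break points: {-3, 0}.
Verification: at each break x_0, at least two indices attain the minimum of min_i(a_i + i · x_0).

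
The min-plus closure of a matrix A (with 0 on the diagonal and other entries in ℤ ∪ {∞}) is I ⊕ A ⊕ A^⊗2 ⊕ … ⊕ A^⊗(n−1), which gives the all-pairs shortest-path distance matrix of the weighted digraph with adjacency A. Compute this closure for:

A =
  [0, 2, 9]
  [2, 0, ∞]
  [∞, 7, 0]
Closure =
  [0, 2, 9]
  [2, 0, 11]
  [9, 7, 0]

This is the Floyd-Warshall all-pairs shortest-path computation. For each intermediate vertex k = 0, 1, …, 2, update dist[i][j] ← min(dist[i][j], dist[i][k] + dist[k][j]). The final matrix gives, for each (i, j), the minimum total weight of any directed path from i to j (possibly empty when i = j).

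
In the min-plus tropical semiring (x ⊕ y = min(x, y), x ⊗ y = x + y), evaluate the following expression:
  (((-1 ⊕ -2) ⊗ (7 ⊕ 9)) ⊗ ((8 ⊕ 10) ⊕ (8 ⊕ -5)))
(((-1 ⊕ -2) ⊗ (7 ⊕ 9)) ⊗ ((8 ⊕ 10) ⊕ (8 ⊕ -5))) = 0

Expand innermost to outermost. Recall ⊕ takes the minimum of its arguments and ⊗ takes their sum. Working out the expression (((-1 ⊕ -2) ⊗ (7 ⊕ 9)) ⊗ ((8 ⊕ 10) ⊕ (8 ⊕ -5))) gives 0.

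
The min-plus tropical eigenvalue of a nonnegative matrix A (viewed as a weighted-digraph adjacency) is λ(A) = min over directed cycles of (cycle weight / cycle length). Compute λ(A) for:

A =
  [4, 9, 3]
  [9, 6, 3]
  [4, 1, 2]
λ(A) = 2

Enumerate directed cycles and compute their means (weight / length). Sample:
  cycle 0 → 0: weight = 4, length = 1, mean = 4/1 ≈ 4.000
  cycle 1 → 1: weight = 6, length = 1, mean = 6/1 ≈ 6.000
  cycle 2 → 2: weight = 2, length = 1, mean = 2/1 ≈ 2.000
  cycle 0 → 1 → 0: weight = 18, length = 2, mean = 18/2 ≈ 9.000
  cycle 0 → 2 → 0: weight = 7, length = 2, mean = 7/2 ≈ 3.500
  cycle 1 → 0 → 1: weight = 18, length = 2, mean = 18/2 ≈ 9.000
Minimum mean = 2.000, attained e.g. along the cycle 2 → 2 with weight 2 and length 1. So λ(A) = 2/1 = 2.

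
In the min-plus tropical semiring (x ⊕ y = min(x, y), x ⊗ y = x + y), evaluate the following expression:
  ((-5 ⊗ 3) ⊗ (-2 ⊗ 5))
((-5 ⊗ 3) ⊗ (-2 ⊗ 5)) = 1

Expand innermost to outermost. Recall ⊕ takes the minimum of its arguments and ⊗ takes their sum. Working out the expression ((-5 ⊗ 3) ⊗ (-2 ⊗ 5)) gives 1.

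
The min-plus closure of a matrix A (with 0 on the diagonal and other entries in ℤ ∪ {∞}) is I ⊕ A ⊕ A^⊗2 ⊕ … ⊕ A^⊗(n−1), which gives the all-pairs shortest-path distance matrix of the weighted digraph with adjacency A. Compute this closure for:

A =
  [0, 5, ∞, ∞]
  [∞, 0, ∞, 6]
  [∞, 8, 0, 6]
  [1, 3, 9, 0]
Closure =
  [0, 5, 20, 11]
  [7, 0, 15, 6]
  [7, 8, 0, 6]
  [1, 3, 9, 0]

This is the Floyd-Warshall all-pairs shortest-path computation. For each intermediate vertex k = 0, 1, …, 3, update dist[i][j] ← min(dist[i][j], dist[i][k] + dist[k][j]). The final matrix gives, for each (i, j), the minimum total weight of any directed path from i to j (possibly empty when i = j).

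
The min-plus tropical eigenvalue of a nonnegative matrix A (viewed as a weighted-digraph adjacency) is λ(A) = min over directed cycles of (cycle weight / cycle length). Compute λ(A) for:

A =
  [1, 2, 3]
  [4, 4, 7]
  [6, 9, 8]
λ(A) = 1

Enumerate directed cycles and compute their means (weight / length). Sample:
  cycle 0 → 0: weight = 1, length = 1, mean = 1/1 ≈ 1.000
  cycle 1 → 1: weight = 4, length = 1, mean = 4/1 ≈ 4.000
  cycle 2 → 2: weight = 8, length = 1, mean = 8/1 ≈ 8.000
  cycle 0 → 1 → 0: weight = 6, length = 2, mean = 6/2 ≈ 3.000
  cycle 0 → 2 → 0: weight = 9, length = 2, mean = 9/2 ≈ 4.500
  cycle 1 → 0 → 1: weight = 6, length = 2, mean = 6/2 ≈ 3.000
Minimum mean = 1.000, attained e.g. along the cycle 0 → 0 with weight 1 and length 1. So λ(A) = 1/1 = 1.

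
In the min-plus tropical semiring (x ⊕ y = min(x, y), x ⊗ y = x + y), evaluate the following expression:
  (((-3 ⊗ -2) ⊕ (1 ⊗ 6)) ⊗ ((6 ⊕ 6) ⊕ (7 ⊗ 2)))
(((-3 ⊗ -2) ⊕ (1 ⊗ 6)) ⊗ ((6 ⊕ 6) ⊕ (7 ⊗ 2))) = 1

Expand innermost to outermost. Recall ⊕ takes the minimum of its arguments and ⊗ takes their sum. Working out the expression (((-3 ⊗ -2) ⊕ (1 ⊗ 6)) ⊗ ((6 ⊕ 6) ⊕ (7 ⊗ 2))) gives 1.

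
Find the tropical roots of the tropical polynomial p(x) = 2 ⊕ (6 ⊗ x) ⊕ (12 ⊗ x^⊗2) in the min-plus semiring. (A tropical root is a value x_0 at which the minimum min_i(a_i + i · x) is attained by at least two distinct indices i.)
Roots: {-6, -4}

Each tropical root is a break point of the lower envelope of the lines y = a_i + i · x (there are 3 lines, with slopes 0, 1, ..., 2). Only the lines that attain the minimum somewhere contribute to roots; other lines are dominated. Here the surviving (envelope) indices are i = 2, i = 1, i = 0.
Intersections between consecutive envelope lines give the roots: for adjacent envelope indices i < j the intersection is x = (a_i − a_j) / (j − i). Reading off the sorted break points: {-6, -4}.
Verification: at each break x_0, at least two indices attain the minimum of min_i(a_i + i · x_0).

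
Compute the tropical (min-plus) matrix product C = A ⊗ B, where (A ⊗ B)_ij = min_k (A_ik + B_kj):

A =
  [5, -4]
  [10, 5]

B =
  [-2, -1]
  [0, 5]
A ⊗ B =
  [-4, 1]
  [5, 9]

Apply the min-plus product entry-by-entry:
  C[0][0] = min over k of (A[0][0] + B[0][0] = 5 + -2 = 3, A[0][1] + B[1][0] = -4 + 0 = -4) = -4 (attained at k = 1)
  C[0][1] = min over k of (A[0][0] + B[0][1] = 5 + -1 = 4, A[0][1] + B[1][1] = -4 + 5 = 1) = 1 (attained at k = 1)
  C[1][0] = min over k of (A[1][0] + B[0][0] = 10 + -2 = 8, A[1][1] + B[1][0] = 5 + 0 = 5) = 5 (attained at k = 1)
  C[1][1] = min over k of (A[1][0] + B[0][1] = 10 + -1 = 9, A[1][1] + B[1][1] = 5 + 5 = 10) = 9 (attained at k = 0)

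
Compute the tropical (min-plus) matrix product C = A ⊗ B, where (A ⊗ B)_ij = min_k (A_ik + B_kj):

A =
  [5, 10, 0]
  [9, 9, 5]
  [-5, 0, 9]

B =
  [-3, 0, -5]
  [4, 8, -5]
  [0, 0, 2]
A ⊗ B =
  [0, 0, 0]
  [5, 5, 4]
  [-8, -5, -10]

Apply the min-plus product entry-by-entry:
  C[0][0] = min over k of (A[0][0] + B[0][0] = 5 + -3 = 2, A[0][1] + B[1][0] = 10 + 4 = 14, A[0][2] + B[2][0] = 0 + 0 = 0) = 0 (attained at k = 2)
  C[0][1] = min over k of (A[0][0] + B[0][1] = 5 + 0 = 5, A[0][1] + B[1][1] = 10 + 8 = 18, A[0][2] + B[2][1] = 0 + 0 = 0) = 0 (attained at k = 2)
  C[0][2] = min over k of (A[0][0] + B[0][2] = 5 + -5 = 0, A[0][1] + B[1][2] = 10 + -5 = 5, A[0][2] + B[2][2] = 0 + 2 = 2) = 0 (attained at k = 0)
  C[1][0] = min over k of (A[1][0] + B[0][0] = 9 + -3 = 6, A[1][1] + B[1][0] = 9 + 4 = 13, A[1][2] + B[2][0] = 5 + 0 = 5) = 5 (attained at k = 2)
  C[1][1] = min over k of (A[1][0] + B[0][1] = 9 + 0 = 9, A[1][1] + B[1][1] = 9 + 8 = 17, A[1][2] + B[2][1] = 5 + 0 = 5) = 5 (attained at k = 2)
  C[1][2] = min over k of (A[1][0] + B[0][2] = 9 + -5 = 4, A[1][1] + B[1][2] = 9 + -5 = 4, A[1][2] + B[2][2] = 5 + 2 = 7) = 4 (attained at k = 0)
  C[2][0] = min over k of (A[2][0] + B[0][0] = -5 + -3 = -8, A[2][1] + B[1][0] = 0 + 4 = 4, A[2][2] + B[2][0] = 9 + 0 = 9) = -8 (attained at k = 0)
  C[2][1] = min over k of (A[2][0] + B[0][1] = -5 + 0 = -5, A[2][1] + B[1][1] = 0 + 8 = 8, A[2][2] + B[2][1] = 9 + 0 = 9) = -5 (attained at k = 0)
  C[2][2] = min over k of (A[2][0] + B[0][2] = -5 + -5 = -10, A[2][1] + B[1][2] = 0 + -5 = -5, A[2][2] + B[2][2] = 9 + 2 = 11) = -10 (attained at k = 0)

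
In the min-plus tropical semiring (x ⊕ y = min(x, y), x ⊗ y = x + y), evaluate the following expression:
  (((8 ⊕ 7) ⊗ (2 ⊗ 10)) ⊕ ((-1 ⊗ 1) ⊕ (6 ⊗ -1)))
(((8 ⊕ 7) ⊗ (2 ⊗ 10)) ⊕ ((-1 ⊗ 1) ⊕ (6 ⊗ -1))) = 0

Expand innermost to outermost. Recall ⊕ takes the minimum of its arguments and ⊗ takes their sum. Working out the expression (((8 ⊕ 7) ⊗ (2 ⊗ 10)) ⊕ ((-1 ⊗ 1) ⊕ (6 ⊗ -1))) gives 0.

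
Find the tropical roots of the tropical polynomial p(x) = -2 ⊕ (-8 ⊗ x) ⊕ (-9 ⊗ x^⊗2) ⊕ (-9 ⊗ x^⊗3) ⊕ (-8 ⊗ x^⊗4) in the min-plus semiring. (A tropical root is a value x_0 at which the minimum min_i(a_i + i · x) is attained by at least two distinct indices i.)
Roots: {-1, 0, 1, 6}

Each tropical root is a break point of the lower envelope of the lines y = a_i + i · x (there are 5 lines, with slopes 0, 1, ..., 4). Only the lines that attain the minimum somewhere contribute to roots; other lines are dominated. Here the surviving (envelope) indices are i = 4, i = 3, i = 2, i = 1, i = 0.
Intersections between consecutive envelope lines give the roots: for adjacent envelope indices i < j the intersection is x = (a_i − a_j) / (j − i). Reading off the sorted break points: {-1, 0, 1, 6}.
Verification: at each break x_0, at least two indices attain the minimum of min_i(a_i + i · x_0).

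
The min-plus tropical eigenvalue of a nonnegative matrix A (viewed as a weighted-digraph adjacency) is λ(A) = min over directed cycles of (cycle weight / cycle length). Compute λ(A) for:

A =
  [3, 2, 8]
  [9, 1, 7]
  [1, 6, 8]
λ(A) = 1

Enumerate directed cycles and compute their means (weight / length). Sample:
  cycle 0 → 0: weight = 3, length = 1, mean = 3/1 ≈ 3.000
  cycle 1 → 1: weight = 1, length = 1, mean = 1/1 ≈ 1.000
  cycle 2 → 2: weight = 8, length = 1, mean = 8/1 ≈ 8.000
  cycle 0 → 1 → 0: weight = 11, length = 2, mean = 11/2 ≈ 5.500
  cycle 0 → 2 → 0: weight = 9, length = 2, mean = 9/2 ≈ 4.500
  cycle 1 → 0 → 1: weight = 11, length = 2, mean = 11/2 ≈ 5.500
Minimum mean = 1.000, attained e.g. along the cycle 1 → 1 with weight 1 and length 1. So λ(A) = 1/1 = 1.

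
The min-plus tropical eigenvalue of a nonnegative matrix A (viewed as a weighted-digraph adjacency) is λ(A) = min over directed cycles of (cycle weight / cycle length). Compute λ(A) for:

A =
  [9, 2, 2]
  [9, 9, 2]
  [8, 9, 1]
λ(A) = 1

Enumerate directed cycles and compute their means (weight / length). Sample:
  cycle 0 → 0: weight = 9, length = 1, mean = 9/1 ≈ 9.000
  cycle 1 → 1: weight = 9, length = 1, mean = 9/1 ≈ 9.000
  cycle 2 → 2: weight = 1, length = 1, mean = 1/1 ≈ 1.000
  cycle 0 → 1 → 0: weight = 11, length = 2, mean = 11/2 ≈ 5.500
  cycle 0 → 2 → 0: weight = 10, length = 2, mean = 10/2 ≈ 5.000
  cycle 1 → 0 → 1: weight = 11, length = 2, mean = 11/2 ≈ 5.500
Minimum mean = 1.000, attained e.g. along the cycle 2 → 2 with weight 1 and length 1. So λ(A) = 1/1 = 1.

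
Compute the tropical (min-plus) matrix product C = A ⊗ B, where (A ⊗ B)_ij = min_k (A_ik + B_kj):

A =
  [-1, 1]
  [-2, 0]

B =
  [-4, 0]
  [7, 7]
A ⊗ B =
  [-5, -1]
  [-6, -2]

Apply the min-plus product entry-by-entry:
  C[0][0] = min over k of (A[0][0] + B[0][0] = -1 + -4 = -5, A[0][1] + B[1][0] = 1 + 7 = 8) = -5 (attained at k = 0)
  C[0][1] = min over k of (A[0][0] + B[0][1] = -1 + 0 = -1, A[0][1] + B[1][1] = 1 + 7 = 8) = -1 (attained at k = 0)
  C[1][0] = min over k of (A[1][0] + B[0][0] = -2 + -4 = -6, A[1][1] + B[1][0] = 0 + 7 = 7) = -6 (attained at k = 0)
  C[1][1] = min over k of (A[1][0] + B[0][1] = -2 + 0 = -2, A[1][1] + B[1][1] = 0 + 7 = 7) = -2 (attained at k = 0)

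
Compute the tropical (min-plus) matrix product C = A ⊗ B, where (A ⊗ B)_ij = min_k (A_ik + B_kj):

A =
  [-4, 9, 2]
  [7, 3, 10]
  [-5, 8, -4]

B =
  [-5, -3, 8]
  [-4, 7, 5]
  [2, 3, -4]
A ⊗ B =
  [-9, -7, -2]
  [-1, 4, 6]
  [-10, -8, -8]

Apply the min-plus product entry-by-entry:
  C[0][0] = min over k of (A[0][0] + B[0][0] = -4 + -5 = -9, A[0][1] + B[1][0] = 9 + -4 = 5, A[0][2] + B[2][0] = 2 + 2 = 4) = -9 (attained at k = 0)
  C[0][1] = min over k of (A[0][0] + B[0][1] = -4 + -3 = -7, A[0][1] + B[1][1] = 9 + 7 = 16, A[0][2] + B[2][1] = 2 + 3 = 5) = -7 (attained at k = 0)
  C[0][2] = min over k of (A[0][0] + B[0][2] = -4 + 8 = 4, A[0][1] + B[1][2] = 9 + 5 = 14, A[0][2] + B[2][2] = 2 + -4 = -2) = -2 (attained at k = 2)
  C[1][0] = min over k of (A[1][0] + B[0][0] = 7 + -5 = 2, A[1][1] + B[1][0] = 3 + -4 = -1, A[1][2] + B[2][0] = 10 + 2 = 12) = -1 (attained at k = 1)
  C[1][1] = min over k of (A[1][0] + B[0][1] = 7 + -3 = 4, A[1][1] + B[1][1] = 3 + 7 = 10, A[1][2] + B[2][1] = 10 + 3 = 13) = 4 (attained at k = 0)
  C[1][2] = min over k of (A[1][0] + B[0][2] = 7 + 8 = 15, A[1][1] + B[1][2] = 3 + 5 = 8, A[1][2] + B[2][2] = 10 + -4 = 6) = 6 (attained at k = 2)
  C[2][0] = min over k of (A[2][0] + B[0][0] = -5 + -5 = -10, A[2][1] + B[1][0] = 8 + -4 = 4, A[2][2] + B[2][0] = -4 + 2 = -2) = -10 (attained at k = 0)
  C[2][1] = min over k of (A[2][0] + B[0][1] = -5 + -3 = -8, A[2][1] + B[1][1] = 8 + 7 = 15, A[2][2] + B[2][1] = -4 + 3 = -1) = -8 (attained at k = 0)
  C[2][2] = min over k of (A[2][0] + B[0][2] = -5 + 8 = 3, A[2][1] + B[1][2] = 8 + 5 = 13, A[2][2] + B[2][2] = -4 + -4 = -8) = -8 (attained at k = 2)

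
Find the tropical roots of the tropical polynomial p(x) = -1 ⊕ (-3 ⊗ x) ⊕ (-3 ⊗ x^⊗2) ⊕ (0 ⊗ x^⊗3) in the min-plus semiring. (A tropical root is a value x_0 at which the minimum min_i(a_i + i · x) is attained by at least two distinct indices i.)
Roots: {-3, 0, 2}

Each tropical root is a break point of the lower envelope of the lines y = a_i + i · x (there are 4 lines, with slopes 0, 1, ..., 3). Only the lines that attain the minimum somewhere contribute to roots; other lines are dominated. Here the surviving (envelope) indices are i = 3, i = 2, i = 1, i = 0.
Intersections between consecutive envelope lines give the roots: for adjacent envelope indices i < j the intersection is x = (a_i − a_j) / (j − i). Reading off the sorted break points: {-3, 0, 2}.
Verification: at each break x_0, at least two indices attain the minimum of min_i(a_i + i · x_0).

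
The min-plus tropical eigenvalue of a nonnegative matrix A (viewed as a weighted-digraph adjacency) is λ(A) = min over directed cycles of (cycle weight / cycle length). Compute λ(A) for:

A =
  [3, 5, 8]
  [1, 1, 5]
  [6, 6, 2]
λ(A) = 1

Enumerate directed cycles and compute their means (weight / length). Sample:
  cycle 0 → 0: weight = 3, length = 1, mean = 3/1 ≈ 3.000
  cycle 1 → 1: weight = 1, length = 1, mean = 1/1 ≈ 1.000
  cycle 2 → 2: weight = 2, length = 1, mean = 2/1 ≈ 2.000
  cycle 0 → 1 → 0: weight = 6, length = 2, mean = 6/2 ≈ 3.000
  cycle 0 → 2 → 0: weight = 14, length = 2, mean = 14/2 ≈ 7.000
  cycle 1 → 0 → 1: weight = 6, length = 2, mean = 6/2 ≈ 3.000
Minimum mean = 1.000, attained e.g. along the cycle 1 → 1 with weight 1 and length 1. So λ(A) = 1/1 = 1.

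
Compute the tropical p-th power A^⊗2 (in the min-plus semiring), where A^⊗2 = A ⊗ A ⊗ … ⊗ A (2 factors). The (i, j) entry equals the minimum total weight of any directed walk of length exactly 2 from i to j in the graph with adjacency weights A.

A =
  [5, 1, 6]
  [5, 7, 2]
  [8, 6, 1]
A^⊗2 =
  [6, 6, 3]
  [10, 6, 3]
  [9, 7, 2]

Each entry (A^⊗2)_ij equals the minimum over all length-2 walks i = v_0 → v_1 → … → v_2 = j of Σ_t A[v_t][v_{t+1}]. For example, for (i, j) = (0, 2) we minimise over 3 possible intermediate vertex sequences; the minimum is 3, attained along the walk 0 → 1 → 2.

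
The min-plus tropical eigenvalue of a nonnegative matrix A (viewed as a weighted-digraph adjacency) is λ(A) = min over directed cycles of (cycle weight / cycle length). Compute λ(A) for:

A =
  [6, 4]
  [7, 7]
λ(A) = 11/2

Enumerate directed cycles and compute their means (weight / length). Sample:
  cycle 0 → 0: weight = 6, length = 1, mean = 6/1 ≈ 6.000
  cycle 1 → 1: weight = 7, length = 1, mean = 7/1 ≈ 7.000
  cycle 0 → 1 → 0: weight = 11, length = 2, mean = 11/2 ≈ 5.500
  cycle 1 → 0 → 1: weight = 11, length = 2, mean = 11/2 ≈ 5.500
Minimum mean = 5.500, attained e.g. along the cycle 0 → 1 → 0 with weight 11 and length 2. So λ(A) = 11/2 = 11/2.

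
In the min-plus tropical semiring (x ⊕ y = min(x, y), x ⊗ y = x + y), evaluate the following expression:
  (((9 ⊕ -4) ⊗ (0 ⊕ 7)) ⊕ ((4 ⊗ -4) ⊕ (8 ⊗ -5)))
(((9 ⊕ -4) ⊗ (0 ⊕ 7)) ⊕ ((4 ⊗ -4) ⊕ (8 ⊗ -5))) = -4

Expand innermost to outermost. Recall ⊕ takes the minimum of its arguments and ⊗ takes their sum. Working out the expression (((9 ⊕ -4) ⊗ (0 ⊕ 7)) ⊕ ((4 ⊗ -4) ⊕ (8 ⊗ -5))) gives -4.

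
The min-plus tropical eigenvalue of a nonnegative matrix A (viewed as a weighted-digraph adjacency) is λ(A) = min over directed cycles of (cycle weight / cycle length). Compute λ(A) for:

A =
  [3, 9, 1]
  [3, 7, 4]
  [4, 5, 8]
λ(A) = 5/2

Enumerate directed cycles and compute their means (weight / length). Sample:
  cycle 0 → 0: weight = 3, length = 1, mean = 3/1 ≈ 3.000
  cycle 1 → 1: weight = 7, length = 1, mean = 7/1 ≈ 7.000
  cycle 2 → 2: weight = 8, length = 1, mean = 8/1 ≈ 8.000
  cycle 0 → 1 → 0: weight = 12, length = 2, mean = 12/2 ≈ 6.000
  cycle 0 → 2 → 0: weight = 5, length = 2, mean = 5/2 ≈ 2.500
  cycle 1 → 0 → 1: weight = 12, length = 2, mean = 12/2 ≈ 6.000
Minimum mean = 2.500, attained e.g. along the cycle 0 → 2 → 0 with weight 5 and length 2. So λ(A) = 5/2 = 5/2.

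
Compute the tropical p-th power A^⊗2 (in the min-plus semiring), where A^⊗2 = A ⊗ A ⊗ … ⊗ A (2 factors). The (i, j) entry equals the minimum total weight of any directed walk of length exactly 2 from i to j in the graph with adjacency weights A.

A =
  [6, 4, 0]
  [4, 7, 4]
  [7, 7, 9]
A^⊗2 =
  [7, 7, 6]
  [10, 8, 4]
  [11, 11, 7]

Each entry (A^⊗2)_ij equals the minimum over all length-2 walks i = v_0 → v_1 → … → v_2 = j of Σ_t A[v_t][v_{t+1}]. For example, for (i, j) = (0, 2) we minimise over 3 possible intermediate vertex sequences; the minimum is 6, attained along the walk 0 → 0 → 2.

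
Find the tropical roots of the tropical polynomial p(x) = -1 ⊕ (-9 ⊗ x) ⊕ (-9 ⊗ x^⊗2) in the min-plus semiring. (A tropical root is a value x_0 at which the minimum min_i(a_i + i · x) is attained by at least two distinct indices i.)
Roots: {0, 8}

Each tropical root is a break point of the lower envelope of the lines y = a_i + i · x (there are 3 lines, with slopes 0, 1, ..., 2). Only the lines that attain the minimum somewhere contribute to roots; other lines are dominated. Here the surviving (envelope) indices are i = 2, i = 1, i = 0.
Intersections between consecutive envelope lines give the roots: for adjacent envelope indices i < j the intersection is x = (a_i − a_j) / (j − i). Reading off the sorted break points: {0, 8}.
Verification: at each break x_0, at least two indices attain the minimum of min_i(a_i + i · x_0).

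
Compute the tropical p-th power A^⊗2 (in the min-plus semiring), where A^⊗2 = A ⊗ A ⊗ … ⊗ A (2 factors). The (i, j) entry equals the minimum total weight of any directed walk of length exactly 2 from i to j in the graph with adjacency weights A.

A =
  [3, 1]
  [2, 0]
A^⊗2 =
  [3, 1]
  [2, 0]

Each entry (A^⊗2)_ij equals the minimum over all length-2 walks i = v_0 → v_1 → … → v_2 = j of Σ_t A[v_t][v_{t+1}]. For example, for (i, j) = (0, 1) we minimise over 2 possible intermediate vertex sequences; the minimum is 1, attained along the walk 0 → 1 → 1.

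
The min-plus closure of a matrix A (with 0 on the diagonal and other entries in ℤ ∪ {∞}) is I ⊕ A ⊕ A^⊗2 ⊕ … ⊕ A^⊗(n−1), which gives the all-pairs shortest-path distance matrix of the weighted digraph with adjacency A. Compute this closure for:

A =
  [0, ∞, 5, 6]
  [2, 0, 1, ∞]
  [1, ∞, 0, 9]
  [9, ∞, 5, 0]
Closure =
  [0, ∞, 5, 6]
  [2, 0, 1, 8]
  [1, ∞, 0, 7]
  [6, ∞, 5, 0]

This is the Floyd-Warshall all-pairs shortest-path computation. For each intermediate vertex k = 0, 1, …, 3, update dist[i][j] ← min(dist[i][j], dist[i][k] + dist[k][j]). The final matrix gives, for each (i, j), the minimum total weight of any directed path from i to j (possibly empty when i = j).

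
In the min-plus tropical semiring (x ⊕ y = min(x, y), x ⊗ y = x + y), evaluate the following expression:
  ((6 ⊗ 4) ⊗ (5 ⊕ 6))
((6 ⊗ 4) ⊗ (5 ⊕ 6)) = 15

Expand innermost to outermost. Recall ⊕ takes the minimum of its arguments and ⊗ takes their sum. Working out the expression ((6 ⊗ 4) ⊗ (5 ⊕ 6)) gives 15.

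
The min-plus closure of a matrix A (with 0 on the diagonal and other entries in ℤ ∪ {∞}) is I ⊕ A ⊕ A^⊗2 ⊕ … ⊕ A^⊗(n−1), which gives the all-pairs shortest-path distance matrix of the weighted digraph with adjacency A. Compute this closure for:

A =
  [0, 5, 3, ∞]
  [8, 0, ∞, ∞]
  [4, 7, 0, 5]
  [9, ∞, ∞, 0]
Closure =
  [0, 5, 3, 8]
  [8, 0, 11, 16]
  [4, 7, 0, 5]
  [9, 14, 12, 0]

This is the Floyd-Warshall all-pairs shortest-path computation. For each intermediate vertex k = 0, 1, …, 3, update dist[i][j] ← min(dist[i][j], dist[i][k] + dist[k][j]). The final matrix gives, for each (i, j), the minimum total weight of any directed path from i to j (possibly empty when i = j).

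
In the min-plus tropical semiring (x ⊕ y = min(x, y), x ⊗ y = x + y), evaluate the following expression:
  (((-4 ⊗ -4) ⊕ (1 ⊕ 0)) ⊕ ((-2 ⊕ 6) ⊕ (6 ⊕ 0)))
(((-4 ⊗ -4) ⊕ (1 ⊕ 0)) ⊕ ((-2 ⊕ 6) ⊕ (6 ⊕ 0))) = -8

Expand innermost to outermost. Recall ⊕ takes the minimum of its arguments and ⊗ takes their sum. Working out the expression (((-4 ⊗ -4) ⊕ (1 ⊕ 0)) ⊕ ((-2 ⊕ 6) ⊕ (6 ⊕ 0))) gives -8.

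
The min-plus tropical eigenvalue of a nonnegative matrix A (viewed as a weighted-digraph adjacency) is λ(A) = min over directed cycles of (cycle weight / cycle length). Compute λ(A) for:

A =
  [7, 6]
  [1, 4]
λ(A) = 7/2

Enumerate directed cycles and compute their means (weight / length). Sample:
  cycle 0 → 0: weight = 7, length = 1, mean = 7/1 ≈ 7.000
  cycle 1 → 1: weight = 4, length = 1, mean = 4/1 ≈ 4.000
  cycle 0 → 1 → 0: weight = 7, length = 2, mean = 7/2 ≈ 3.500
  cycle 1 → 0 → 1: weight = 7, length = 2, mean = 7/2 ≈ 3.500
Minimum mean = 3.500, attained e.g. along the cycle 0 → 1 → 0 with weight 7 and length 2. So λ(A) = 7/2 = 7/2.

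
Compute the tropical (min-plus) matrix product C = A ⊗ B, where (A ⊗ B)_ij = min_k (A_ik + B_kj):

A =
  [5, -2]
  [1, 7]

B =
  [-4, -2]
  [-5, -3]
A ⊗ B =
  [-7, -5]
  [-3, -1]

Apply the min-plus product entry-by-entry:
  C[0][0] = min over k of (A[0][0] + B[0][0] = 5 + -4 = 1, A[0][1] + B[1][0] = -2 + -5 = -7) = -7 (attained at k = 1)
  C[0][1] = min over k of (A[0][0] + B[0][1] = 5 + -2 = 3, A[0][1] + B[1][1] = -2 + -3 = -5) = -5 (attained at k = 1)
  C[1][0] = min over k of (A[1][0] + B[0][0] = 1 + -4 = -3, A[1][1] + B[1][0] = 7 + -5 = 2) = -3 (attained at k = 0)
  C[1][1] = min over k of (A[1][0] + B[0][1] = 1 + -2 = -1, A[1][1] + B[1][1] = 7 + -3 = 4) = -1 (attained at k = 0)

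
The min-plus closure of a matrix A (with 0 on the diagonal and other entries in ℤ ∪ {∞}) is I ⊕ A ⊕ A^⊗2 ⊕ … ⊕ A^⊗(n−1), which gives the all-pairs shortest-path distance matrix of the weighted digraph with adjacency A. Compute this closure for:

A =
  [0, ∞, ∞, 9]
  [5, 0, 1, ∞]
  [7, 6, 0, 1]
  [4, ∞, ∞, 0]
Closure =
  [0, ∞, ∞, 9]
  [5, 0, 1, 2]
  [5, 6, 0, 1]
  [4, ∞, ∞, 0]

This is the Floyd-Warshall all-pairs shortest-path computation. For each intermediate vertex k = 0, 1, …, 3, update dist[i][j] ← min(dist[i][j], dist[i][k] + dist[k][j]). The final matrix gives, for each (i, j), the minimum total weight of any directed path from i to j (possibly empty when i = j).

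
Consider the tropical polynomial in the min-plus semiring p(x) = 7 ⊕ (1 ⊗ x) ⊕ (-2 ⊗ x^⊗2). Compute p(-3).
p(-3) = -8

A tropical monomial a ⊗ x^⊗i evaluates to a + i · x. Evaluating each term at x = -3:
  Term 0 contributes 7 + 0 · -3 = 7
  Term 1 contributes 1 + 1 · -3 = -2
  Term 2 contributes -2 + 2 · -3 = -8
p(-3) = ⊕ of these = min[7, -2, -8] = -8.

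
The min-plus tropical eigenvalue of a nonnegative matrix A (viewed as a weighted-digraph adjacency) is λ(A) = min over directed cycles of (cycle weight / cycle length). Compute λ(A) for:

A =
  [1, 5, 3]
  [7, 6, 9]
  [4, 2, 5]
λ(A) = 1

Enumerate directed cycles and compute their means (weight / length). Sample:
  cycle 0 → 0: weight = 1, length = 1, mean = 1/1 ≈ 1.000
  cycle 1 → 1: weight = 6, length = 1, mean = 6/1 ≈ 6.000
  cycle 2 → 2: weight = 5, length = 1, mean = 5/1 ≈ 5.000
  cycle 0 → 1 → 0: weight = 12, length = 2, mean = 12/2 ≈ 6.000
  cycle 0 → 2 → 0: weight = 7, length = 2, mean = 7/2 ≈ 3.500
  cycle 1 → 0 → 1: weight = 12, length = 2, mean = 12/2 ≈ 6.000
Minimum mean = 1.000, attained e.g. along the cycle 0 → 0 with weight 1 and length 1. So λ(A) = 1/1 = 1.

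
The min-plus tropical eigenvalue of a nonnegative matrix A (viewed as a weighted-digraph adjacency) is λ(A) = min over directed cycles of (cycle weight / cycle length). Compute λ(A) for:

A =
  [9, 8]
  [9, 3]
λ(A) = 3

Enumerate directed cycles and compute their means (weight / length). Sample:
  cycle 0 → 0: weight = 9, length = 1, mean = 9/1 ≈ 9.000
  cycle 1 → 1: weight = 3, length = 1, mean = 3/1 ≈ 3.000
  cycle 0 → 1 → 0: weight = 17, length = 2, mean = 17/2 ≈ 8.500
  cycle 1 → 0 → 1: weight = 17, length = 2, mean = 17/2 ≈ 8.500
Minimum mean = 3.000, attained e.g. along the cycle 1 → 1 with weight 3 and length 1. So λ(A) = 3/1 = 3.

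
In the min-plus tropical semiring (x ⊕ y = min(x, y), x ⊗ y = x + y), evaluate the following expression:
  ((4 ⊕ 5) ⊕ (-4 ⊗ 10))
((4 ⊕ 5) ⊕ (-4 ⊗ 10)) = 4

Expand innermost to outermost. Recall ⊕ takes the minimum of its arguments and ⊗ takes their sum. Working out the expression ((4 ⊕ 5) ⊕ (-4 ⊗ 10)) gives 4.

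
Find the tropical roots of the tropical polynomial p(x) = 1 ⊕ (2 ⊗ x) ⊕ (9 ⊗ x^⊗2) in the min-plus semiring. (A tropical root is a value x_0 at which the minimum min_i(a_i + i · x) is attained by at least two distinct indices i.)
Roots: {-7, -1}

Each tropical root is a break point of the lower envelope of the lines y = a_i + i · x (there are 3 lines, with slopes 0, 1, ..., 2). Only the lines that attain the minimum somewhere contribute to roots; other lines are dominated. Here the surviving (envelope) indices are i = 2, i = 1, i = 0.
Intersections between consecutive envelope lines give the roots: for adjacent envelope indices i < j the intersection is x = (a_i − a_j) / (j − i). Reading off the sorted break points: {-7, -1}.
Verification: at each break x_0, at least two indices attain the minimum of min_i(a_i + i · x_0).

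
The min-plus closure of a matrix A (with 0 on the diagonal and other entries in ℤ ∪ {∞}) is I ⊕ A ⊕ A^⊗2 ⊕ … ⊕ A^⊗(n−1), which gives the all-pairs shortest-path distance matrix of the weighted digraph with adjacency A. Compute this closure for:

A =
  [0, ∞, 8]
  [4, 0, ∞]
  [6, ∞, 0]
Closure =
  [0, ∞, 8]
  [4, 0, 12]
  [6, ∞, 0]

This is the Floyd-Warshall all-pairs shortest-path computation. For each intermediate vertex k = 0, 1, …, 2, update dist[i][j] ← min(dist[i][j], dist[i][k] + dist[k][j]). The final matrix gives, for each (i, j), the minimum total weight of any directed path from i to j (possibly empty when i = j).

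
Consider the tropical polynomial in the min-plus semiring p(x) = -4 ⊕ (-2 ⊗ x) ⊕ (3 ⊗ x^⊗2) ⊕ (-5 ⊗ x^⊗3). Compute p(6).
p(6) = -4

A tropical monomial a ⊗ x^⊗i evaluates to a + i · x. Evaluating each term at x = 6:
  Term 0 contributes -4 + 0 · 6 = -4
  Term 1 contributes -2 + 1 · 6 = 4
  Term 2 contributes 3 + 2 · 6 = 15
  Term 3 contributes -5 + 3 · 6 = 13
p(6) = ⊕ of these = min[-4, 4, 15, 13] = -4.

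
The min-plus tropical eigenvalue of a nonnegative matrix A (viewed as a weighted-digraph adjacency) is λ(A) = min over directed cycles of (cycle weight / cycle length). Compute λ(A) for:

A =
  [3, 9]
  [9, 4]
λ(A) = 3

Enumerate directed cycles and compute their means (weight / length). Sample:
  cycle 0 → 0: weight = 3, length = 1, mean = 3/1 ≈ 3.000
  cycle 1 → 1: weight = 4, length = 1, mean = 4/1 ≈ 4.000
  cycle 0 → 1 → 0: weight = 18, length = 2, mean = 18/2 ≈ 9.000
  cycle 1 → 0 → 1: weight = 18, length = 2, mean = 18/2 ≈ 9.000
Minimum mean = 3.000, attained e.g. along the cycle 0 → 0 with weight 3 and length 1. So λ(A) = 3/1 = 3.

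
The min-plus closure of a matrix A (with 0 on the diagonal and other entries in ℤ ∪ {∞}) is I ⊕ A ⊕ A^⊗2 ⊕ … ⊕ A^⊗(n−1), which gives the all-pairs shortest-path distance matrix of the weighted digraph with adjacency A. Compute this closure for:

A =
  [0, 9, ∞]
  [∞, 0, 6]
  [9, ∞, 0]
Closure =
  [0, 9, 15]
  [15, 0, 6]
  [9, 18, 0]

This is the Floyd-Warshall all-pairs shortest-path computation. For each intermediate vertex k = 0, 1, …, 2, update dist[i][j] ← min(dist[i][j], dist[i][k] + dist[k][j]). The final matrix gives, for each (i, j), the minimum total weight of any directed path from i to j (possibly empty when i = j).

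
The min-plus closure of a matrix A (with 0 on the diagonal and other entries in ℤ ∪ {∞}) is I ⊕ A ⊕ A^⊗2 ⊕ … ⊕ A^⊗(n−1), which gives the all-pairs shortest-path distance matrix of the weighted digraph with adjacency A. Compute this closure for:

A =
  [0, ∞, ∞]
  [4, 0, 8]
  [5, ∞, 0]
Closure =
  [0, ∞, ∞]
  [4, 0, 8]
  [5, ∞, 0]

This is the Floyd-Warshall all-pairs shortest-path computation. For each intermediate vertex k = 0, 1, …, 2, update dist[i][j] ← min(dist[i][j], dist[i][k] + dist[k][j]). The final matrix gives, for each (i, j), the minimum total weight of any directed path from i to j (possibly empty when i = j).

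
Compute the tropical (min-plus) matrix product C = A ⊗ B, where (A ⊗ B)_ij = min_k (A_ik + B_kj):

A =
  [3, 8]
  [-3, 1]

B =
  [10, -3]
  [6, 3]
A ⊗ B =
  [13, 0]
  [7, -6]

Apply the min-plus product entry-by-entry:
  C[0][0] = min over k of (A[0][0] + B[0][0] = 3 + 10 = 13, A[0][1] + B[1][0] = 8 + 6 = 14) = 13 (attained at k = 0)
  C[0][1] = min over k of (A[0][0] + B[0][1] = 3 + -3 = 0, A[0][1] + B[1][1] = 8 + 3 = 11) = 0 (attained at k = 0)
  C[1][0] = min over k of (A[1][0] + B[0][0] = -3 + 10 = 7, A[1][1] + B[1][0] = 1 + 6 = 7) = 7 (attained at k = 0)
  C[1][1] = min over k of (A[1][0] + B[0][1] = -3 + -3 = -6, A[1][1] + B[1][1] = 1 + 3 = 4) = -6 (attained at k = 0)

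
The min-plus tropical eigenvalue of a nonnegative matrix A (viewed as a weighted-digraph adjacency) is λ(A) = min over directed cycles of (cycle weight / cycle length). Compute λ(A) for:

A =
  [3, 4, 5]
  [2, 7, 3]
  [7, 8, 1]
λ(A) = 1

Enumerate directed cycles and compute their means (weight / length). Sample:
  cycle 0 → 0: weight = 3, length = 1, mean = 3/1 ≈ 3.000
  cycle 1 → 1: weight = 7, length = 1, mean = 7/1 ≈ 7.000
  cycle 2 → 2: weight = 1, length = 1, mean = 1/1 ≈ 1.000
  cycle 0 → 1 → 0: weight = 6, length = 2, mean = 6/2 ≈ 3.000
  cycle 0 → 2 → 0: weight = 12, length = 2, mean = 12/2 ≈ 6.000
  cycle 1 → 0 → 1: weight = 6, length = 2, mean = 6/2 ≈ 3.000
Minimum mean = 1.000, attained e.g. along the cycle 2 → 2 with weight 1 and length 1. So λ(A) = 1/1 = 1.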